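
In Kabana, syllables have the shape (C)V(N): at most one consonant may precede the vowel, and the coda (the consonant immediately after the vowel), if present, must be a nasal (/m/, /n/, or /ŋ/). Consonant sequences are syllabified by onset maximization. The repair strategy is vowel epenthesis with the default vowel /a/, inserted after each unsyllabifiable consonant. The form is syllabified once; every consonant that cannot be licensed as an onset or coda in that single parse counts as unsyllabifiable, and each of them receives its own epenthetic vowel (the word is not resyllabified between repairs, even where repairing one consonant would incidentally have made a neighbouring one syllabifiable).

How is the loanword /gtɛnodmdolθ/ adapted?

gatɛnodamadolaθa

Under (C)V(N), the unsyllabifiable consonants are /g/, /d/, /m/, /l/, /θ/ (only a nasal (/m/, /n/, or /ŋ/) is licensed in coda position; onsets are limited to one consonant).
Each unlicensed consonant becomes the onset of a new syllable: /g/ → /ga/, /d/ → /da/, /m/ → /ma/, /l/ → /la/, /θ/ → /θa/.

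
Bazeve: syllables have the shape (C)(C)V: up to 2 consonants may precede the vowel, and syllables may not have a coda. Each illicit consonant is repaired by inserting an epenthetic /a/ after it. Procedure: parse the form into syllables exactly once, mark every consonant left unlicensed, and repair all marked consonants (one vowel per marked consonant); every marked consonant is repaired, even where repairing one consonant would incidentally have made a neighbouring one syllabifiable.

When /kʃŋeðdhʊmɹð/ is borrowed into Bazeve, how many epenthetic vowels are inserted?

5

The unsyllabifiable consonants are /k/, /ð/, /m/, /ɹ/, /ð/; each receives one epenthetic vowel.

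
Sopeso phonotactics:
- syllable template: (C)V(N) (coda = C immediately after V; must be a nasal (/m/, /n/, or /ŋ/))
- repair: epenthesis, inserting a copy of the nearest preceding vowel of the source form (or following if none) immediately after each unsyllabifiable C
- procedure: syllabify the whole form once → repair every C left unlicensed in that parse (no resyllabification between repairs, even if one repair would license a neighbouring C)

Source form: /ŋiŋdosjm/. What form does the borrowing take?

The consonants /s/, /j/, /m/ cannot be parsed into a legal (C)V(N) syllable (only a nasal (/m/, /n/, or /ŋ/) is licensed in coda position; onsets are limited to one consonant).
Inserting the epenthetic vowel yields /s/ → /so/, /j/ → /jo/, /m/ → /mo/.

ŋiŋdosojomo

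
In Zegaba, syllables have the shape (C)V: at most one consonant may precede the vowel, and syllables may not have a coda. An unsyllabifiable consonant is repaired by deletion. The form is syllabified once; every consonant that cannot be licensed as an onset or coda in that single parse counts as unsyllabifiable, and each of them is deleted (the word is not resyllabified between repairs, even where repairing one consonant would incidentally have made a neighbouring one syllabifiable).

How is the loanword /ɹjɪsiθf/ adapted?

Under (C)V, the unsyllabifiable consonants are /ɹ/, /θ/, /f/ (no codas are permitted; onsets are limited to one consonant).
Each unlicensed consonant is deleted: /ɹ/, /θ/, /f/.

jɪsi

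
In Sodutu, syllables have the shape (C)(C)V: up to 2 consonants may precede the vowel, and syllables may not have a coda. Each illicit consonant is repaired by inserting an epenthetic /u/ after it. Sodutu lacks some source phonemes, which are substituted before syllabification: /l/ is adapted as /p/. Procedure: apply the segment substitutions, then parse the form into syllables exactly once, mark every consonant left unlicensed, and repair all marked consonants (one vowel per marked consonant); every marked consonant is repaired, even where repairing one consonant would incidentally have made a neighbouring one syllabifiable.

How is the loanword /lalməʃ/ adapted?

Substitution: /l/ → /p/, giving /papməʃ/.
Syllabifying with onset maximization leaves /ʃ/ stranded (no codas are permitted; onsets may contain at most 2 consonants).
Epenthesis after each stranded consonant: /ʃ/ → /ʃu/.

papməʃu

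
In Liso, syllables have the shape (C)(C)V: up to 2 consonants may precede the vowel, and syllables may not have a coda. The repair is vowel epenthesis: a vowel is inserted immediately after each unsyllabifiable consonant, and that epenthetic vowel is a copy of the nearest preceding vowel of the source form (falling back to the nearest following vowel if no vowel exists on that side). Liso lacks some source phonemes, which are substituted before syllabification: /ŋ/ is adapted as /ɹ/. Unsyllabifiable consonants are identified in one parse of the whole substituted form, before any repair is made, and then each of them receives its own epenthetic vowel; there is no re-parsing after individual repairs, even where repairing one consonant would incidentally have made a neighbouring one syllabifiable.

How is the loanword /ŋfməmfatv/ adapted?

ɹəfməmfatava

Substitution: /ŋ/ → /ɹ/, giving /ɹfməmfatv/.
The consonants /ɹ/, /t/, /v/ cannot be parsed into a legal (C)(C)V syllable (no codas are permitted; onsets may contain at most 2 consonants).
Inserting the epenthetic vowel yields /ɹ/ → /ɹə/, /t/ → /ta/, /v/ → /va/.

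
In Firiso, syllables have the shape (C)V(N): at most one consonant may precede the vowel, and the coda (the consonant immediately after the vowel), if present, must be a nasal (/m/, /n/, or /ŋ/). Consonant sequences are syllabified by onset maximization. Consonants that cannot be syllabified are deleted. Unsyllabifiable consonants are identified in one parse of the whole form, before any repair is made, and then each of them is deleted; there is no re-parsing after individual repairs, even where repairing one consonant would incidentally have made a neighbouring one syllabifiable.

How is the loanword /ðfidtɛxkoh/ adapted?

fitɛko

The consonants /ð/, /d/, /x/, /h/ cannot be parsed into a legal (C)V(N) syllable (only a nasal (/m/, /n/, or /ŋ/) is licensed in coda position; onsets are limited to one consonant).
Deleting the stranded consonants removes /ð/, /d/, /x/, /h/.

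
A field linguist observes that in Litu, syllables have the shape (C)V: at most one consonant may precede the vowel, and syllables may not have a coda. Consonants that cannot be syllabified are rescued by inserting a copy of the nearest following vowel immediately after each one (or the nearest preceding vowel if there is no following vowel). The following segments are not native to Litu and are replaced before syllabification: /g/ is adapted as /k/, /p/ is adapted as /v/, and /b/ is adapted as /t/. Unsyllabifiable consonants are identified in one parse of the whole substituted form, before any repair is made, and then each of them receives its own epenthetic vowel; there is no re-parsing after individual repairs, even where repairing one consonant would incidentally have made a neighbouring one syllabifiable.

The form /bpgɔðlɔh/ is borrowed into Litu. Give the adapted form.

Substitution: /b/ → /t/, /p/ → /v/, /g/ → /k/, giving /tvkɔðlɔh/.
Syllabifying with onset maximization leaves /t/, /v/, /ð/, /h/ stranded (no codas are permitted; onsets are limited to one consonant).
Epenthesis after each stranded consonant: /t/ → /tɔ/, /v/ → /vɔ/, /ð/ → /ðɔ/, /h/ → /hɔ/.

tɔvɔkɔðɔlɔhɔ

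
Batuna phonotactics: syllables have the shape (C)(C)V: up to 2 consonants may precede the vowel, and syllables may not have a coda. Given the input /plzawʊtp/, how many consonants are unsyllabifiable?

The consonants /p/, /t/, /p/ cannot be parsed into a legal (C)(C)V syllable (no codas are permitted; onsets may contain at most 2 consonants).

3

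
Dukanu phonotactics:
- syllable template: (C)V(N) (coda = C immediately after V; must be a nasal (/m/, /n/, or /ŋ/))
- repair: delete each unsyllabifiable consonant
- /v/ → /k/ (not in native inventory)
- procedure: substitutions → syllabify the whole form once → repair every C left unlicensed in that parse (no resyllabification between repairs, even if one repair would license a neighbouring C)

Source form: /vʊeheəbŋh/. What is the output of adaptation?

Substitution: /v/ → /k/, giving /kʊeheəbŋh/.
The consonants /b/, /ŋ/, /h/ cannot be parsed into a legal (C)V(N) syllable (only a nasal (/m/, /n/, or /ŋ/) is licensed in coda position; onsets are limited to one consonant).
Each unlicensed consonant is deleted: /b/, /ŋ/, /h/.

kʊeheə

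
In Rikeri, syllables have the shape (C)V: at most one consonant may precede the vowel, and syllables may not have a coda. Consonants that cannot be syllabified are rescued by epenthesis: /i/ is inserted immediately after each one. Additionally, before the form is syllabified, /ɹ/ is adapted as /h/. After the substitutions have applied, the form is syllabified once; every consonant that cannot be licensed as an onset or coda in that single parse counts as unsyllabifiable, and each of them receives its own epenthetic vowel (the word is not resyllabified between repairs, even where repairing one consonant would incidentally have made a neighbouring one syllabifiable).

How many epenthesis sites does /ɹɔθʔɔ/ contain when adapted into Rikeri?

After substitution the input is /hɔθʔɔ/.
The unsyllabifiable consonants are /θ/; each receives one epenthetic vowel.

1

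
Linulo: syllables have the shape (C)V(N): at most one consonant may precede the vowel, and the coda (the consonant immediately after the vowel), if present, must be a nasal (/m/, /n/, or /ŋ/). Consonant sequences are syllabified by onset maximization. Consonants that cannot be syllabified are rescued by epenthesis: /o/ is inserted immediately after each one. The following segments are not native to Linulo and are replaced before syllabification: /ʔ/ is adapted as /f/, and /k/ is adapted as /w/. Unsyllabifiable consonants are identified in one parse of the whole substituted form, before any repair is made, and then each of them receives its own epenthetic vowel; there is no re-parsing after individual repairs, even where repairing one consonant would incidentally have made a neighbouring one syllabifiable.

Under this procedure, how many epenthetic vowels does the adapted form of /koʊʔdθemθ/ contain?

3

After substitution the input is /woʊfdθemθ/.
The unsyllabifiable consonants are /f/, /d/, /θ/; each receives one epenthetic vowel.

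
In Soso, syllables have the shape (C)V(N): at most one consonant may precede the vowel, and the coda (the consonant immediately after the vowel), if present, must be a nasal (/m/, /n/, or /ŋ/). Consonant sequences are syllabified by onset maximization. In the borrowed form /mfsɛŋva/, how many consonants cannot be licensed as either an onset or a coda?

2

The consonants /m/, /f/ cannot be parsed into a legal (C)V(N) syllable (only a nasal (/m/, /n/, or /ŋ/) is licensed in coda position; onsets are limited to one consonant).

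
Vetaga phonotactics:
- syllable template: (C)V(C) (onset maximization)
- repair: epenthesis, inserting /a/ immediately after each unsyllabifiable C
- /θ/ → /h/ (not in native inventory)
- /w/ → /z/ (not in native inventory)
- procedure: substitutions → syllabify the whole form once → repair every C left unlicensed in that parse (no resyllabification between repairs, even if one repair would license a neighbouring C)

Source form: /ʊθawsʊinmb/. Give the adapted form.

ʊhazsʊinmaba

Substitution: /θ/ → /h/, /w/ → /z/, giving /ʊhazsʊinmb/.
Under (C)V(C), the unsyllabifiable consonants are /m/, /b/ (at most one coda consonant is licensed; onsets are limited to one consonant).
Inserting the epenthetic vowel yields /m/ → /ma/, /b/ → /ba/.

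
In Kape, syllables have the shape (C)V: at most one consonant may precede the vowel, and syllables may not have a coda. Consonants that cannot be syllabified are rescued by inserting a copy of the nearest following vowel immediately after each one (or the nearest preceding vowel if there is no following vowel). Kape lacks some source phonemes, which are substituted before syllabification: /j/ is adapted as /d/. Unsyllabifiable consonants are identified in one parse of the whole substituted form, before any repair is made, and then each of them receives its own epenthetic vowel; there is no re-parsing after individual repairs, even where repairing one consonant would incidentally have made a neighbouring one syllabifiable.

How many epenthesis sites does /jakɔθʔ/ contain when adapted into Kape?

After substitution the input is /dakɔθʔ/.
The unsyllabifiable consonants are /θ/, /ʔ/; each receives one epenthetic vowel.

2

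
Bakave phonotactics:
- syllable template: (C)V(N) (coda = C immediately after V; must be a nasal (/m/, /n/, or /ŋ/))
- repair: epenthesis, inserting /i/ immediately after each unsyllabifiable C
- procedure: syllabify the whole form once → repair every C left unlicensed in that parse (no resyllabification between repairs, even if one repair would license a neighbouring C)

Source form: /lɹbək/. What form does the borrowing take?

liɹibəki

Under (C)V(N), the unsyllabifiable consonants are /l/, /ɹ/, /k/ (only a nasal (/m/, /n/, or /ŋ/) is licensed in coda position; onsets are limited to one consonant).
Epenthesis after each stranded consonant: /l/ → /li/, /ɹ/ → /ɹi/, /k/ → /ki/.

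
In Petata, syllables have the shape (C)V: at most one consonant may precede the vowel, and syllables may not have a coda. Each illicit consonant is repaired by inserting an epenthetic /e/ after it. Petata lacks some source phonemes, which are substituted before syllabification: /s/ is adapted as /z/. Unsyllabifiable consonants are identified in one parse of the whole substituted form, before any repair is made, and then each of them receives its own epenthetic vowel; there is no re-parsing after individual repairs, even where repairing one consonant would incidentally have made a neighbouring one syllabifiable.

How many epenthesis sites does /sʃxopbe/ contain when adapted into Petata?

3

After substitution the input is /zʃxopbe/.
The unsyllabifiable consonants are /z/, /ʃ/, /p/; each receives one epenthetic vowel.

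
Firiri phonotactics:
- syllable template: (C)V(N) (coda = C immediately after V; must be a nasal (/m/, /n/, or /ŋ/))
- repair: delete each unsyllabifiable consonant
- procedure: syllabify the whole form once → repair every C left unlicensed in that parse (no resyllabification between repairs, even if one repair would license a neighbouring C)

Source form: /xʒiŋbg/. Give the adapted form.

ʒiŋ

Syllabifying with onset maximization leaves /x/, /b/, /g/ stranded (only a nasal (/m/, /n/, or /ŋ/) is licensed in coda position; onsets are limited to one consonant).
Each unlicensed consonant is deleted: /x/, /b/, /g/.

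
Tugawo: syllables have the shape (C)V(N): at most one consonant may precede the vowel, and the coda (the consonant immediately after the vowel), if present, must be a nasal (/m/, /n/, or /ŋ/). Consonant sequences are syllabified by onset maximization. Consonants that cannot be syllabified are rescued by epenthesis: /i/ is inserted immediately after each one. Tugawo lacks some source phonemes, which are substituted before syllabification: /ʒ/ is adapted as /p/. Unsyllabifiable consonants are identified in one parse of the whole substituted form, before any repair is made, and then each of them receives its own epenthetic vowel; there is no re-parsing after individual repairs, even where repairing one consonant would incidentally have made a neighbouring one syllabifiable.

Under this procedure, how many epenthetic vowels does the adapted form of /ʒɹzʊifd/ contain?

4

After substitution the input is /pɹzʊifd/.
The unsyllabifiable consonants are /p/, /ɹ/, /f/, /d/; each receives one epenthetic vowel.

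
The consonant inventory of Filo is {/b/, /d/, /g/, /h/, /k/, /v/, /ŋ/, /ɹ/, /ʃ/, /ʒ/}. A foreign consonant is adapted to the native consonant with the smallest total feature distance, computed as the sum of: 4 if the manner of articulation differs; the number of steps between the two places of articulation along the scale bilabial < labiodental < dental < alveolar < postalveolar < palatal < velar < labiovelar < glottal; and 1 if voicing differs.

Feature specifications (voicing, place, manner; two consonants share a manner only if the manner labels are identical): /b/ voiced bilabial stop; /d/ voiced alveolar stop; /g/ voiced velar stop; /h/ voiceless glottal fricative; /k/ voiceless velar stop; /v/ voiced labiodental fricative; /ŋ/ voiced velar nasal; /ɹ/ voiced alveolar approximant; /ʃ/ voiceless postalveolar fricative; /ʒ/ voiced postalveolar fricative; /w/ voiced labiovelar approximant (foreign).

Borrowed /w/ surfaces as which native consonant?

/ɹ/ is closest: same manner (approximant), place distance 4 (labiovelar→alveolar), same voicing; total 4. Next closest is /g/ at distance 5.

ɹ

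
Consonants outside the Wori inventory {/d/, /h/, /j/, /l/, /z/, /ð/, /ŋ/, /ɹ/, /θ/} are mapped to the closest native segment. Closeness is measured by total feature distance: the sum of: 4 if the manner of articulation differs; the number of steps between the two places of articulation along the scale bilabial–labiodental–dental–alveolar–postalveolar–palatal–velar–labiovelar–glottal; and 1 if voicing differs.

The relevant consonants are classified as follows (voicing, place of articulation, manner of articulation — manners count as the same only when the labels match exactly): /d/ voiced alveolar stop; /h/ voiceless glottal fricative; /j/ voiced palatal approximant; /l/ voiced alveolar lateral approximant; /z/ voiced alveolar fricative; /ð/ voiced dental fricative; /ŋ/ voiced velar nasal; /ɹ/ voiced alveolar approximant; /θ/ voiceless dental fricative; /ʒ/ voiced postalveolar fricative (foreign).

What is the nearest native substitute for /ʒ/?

/z/ is closest: same manner (fricative), place distance 1 (postalveolar→alveolar), same voicing; total 1. Next closest is /ð/ at distance 2.

z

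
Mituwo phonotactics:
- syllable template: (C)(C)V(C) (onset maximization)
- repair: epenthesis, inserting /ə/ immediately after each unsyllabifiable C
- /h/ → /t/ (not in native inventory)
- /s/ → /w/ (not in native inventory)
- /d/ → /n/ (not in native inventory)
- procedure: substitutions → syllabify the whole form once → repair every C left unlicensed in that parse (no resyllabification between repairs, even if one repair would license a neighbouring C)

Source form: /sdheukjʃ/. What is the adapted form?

wənteukjəʃə

Substitution: /s/ → /w/, /d/ → /n/, /h/ → /t/, giving /wnteukjʃ/.
Under (C)(C)V(C), the unsyllabifiable consonants are /w/, /j/, /ʃ/ (at most one coda consonant is licensed; onsets may contain at most 2 consonants).
Epenthesis after each stranded consonant: /w/ → /wə/, /j/ → /jə/, /ʃ/ → /ʃə/.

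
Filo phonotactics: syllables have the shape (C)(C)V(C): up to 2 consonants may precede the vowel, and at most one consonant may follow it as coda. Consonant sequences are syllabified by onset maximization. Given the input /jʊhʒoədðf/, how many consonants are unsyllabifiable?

The consonants /ð/, /f/ cannot be parsed into a legal (C)(C)V(C) syllable (at most one coda consonant is licensed; onsets may contain at most 2 consonants).

2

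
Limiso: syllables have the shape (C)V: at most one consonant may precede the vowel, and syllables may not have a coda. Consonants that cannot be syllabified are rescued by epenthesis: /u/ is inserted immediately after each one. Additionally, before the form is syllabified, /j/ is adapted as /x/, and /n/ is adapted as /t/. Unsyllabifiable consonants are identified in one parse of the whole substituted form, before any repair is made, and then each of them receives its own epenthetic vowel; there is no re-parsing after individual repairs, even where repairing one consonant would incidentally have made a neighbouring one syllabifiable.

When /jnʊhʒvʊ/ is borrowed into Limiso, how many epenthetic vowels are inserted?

After substitution the input is /xtʊhʒvʊ/.
The unsyllabifiable consonants are /x/, /h/, /ʒ/; each receives one epenthetic vowel.

3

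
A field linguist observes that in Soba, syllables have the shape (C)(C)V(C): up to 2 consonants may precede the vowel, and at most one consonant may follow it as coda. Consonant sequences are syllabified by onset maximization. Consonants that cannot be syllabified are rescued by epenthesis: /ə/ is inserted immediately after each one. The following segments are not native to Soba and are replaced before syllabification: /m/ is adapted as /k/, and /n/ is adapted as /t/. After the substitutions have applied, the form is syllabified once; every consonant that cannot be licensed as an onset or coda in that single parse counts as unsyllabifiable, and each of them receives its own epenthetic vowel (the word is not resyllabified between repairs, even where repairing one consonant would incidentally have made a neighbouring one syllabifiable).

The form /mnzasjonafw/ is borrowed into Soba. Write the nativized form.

kətzasjotafwə

Substitution: /m/ → /k/, /n/ → /t/, giving /ktzasjotafw/.
Under (C)(C)V(C), the unsyllabifiable consonants are /k/, /w/ (at most one coda consonant is licensed; onsets may contain at most 2 consonants).
Inserting the epenthetic vowel yields /k/ → /kə/, /w/ → /wə/.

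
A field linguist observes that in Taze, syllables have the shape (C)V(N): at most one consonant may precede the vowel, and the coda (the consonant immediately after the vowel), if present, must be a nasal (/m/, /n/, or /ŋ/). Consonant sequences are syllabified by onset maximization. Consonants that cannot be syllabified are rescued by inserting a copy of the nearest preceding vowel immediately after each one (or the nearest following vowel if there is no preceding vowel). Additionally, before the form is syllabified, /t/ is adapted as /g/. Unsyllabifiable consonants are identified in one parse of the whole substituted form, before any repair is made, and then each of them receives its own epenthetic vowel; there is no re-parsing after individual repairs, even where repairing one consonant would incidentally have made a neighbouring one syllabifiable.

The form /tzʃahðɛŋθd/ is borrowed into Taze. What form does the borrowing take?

Substitution: /t/ → /g/, giving /gzʃahðɛŋθd/.
Syllabifying with onset maximization leaves /g/, /z/, /h/, /θ/, /d/ stranded (only a nasal (/m/, /n/, or /ŋ/) is licensed in coda position; onsets are limited to one consonant).
Each unlicensed consonant becomes the onset of a new syllable: /g/ → /ga/, /z/ → /za/, /h/ → /ha/, /θ/ → /θɛ/, /d/ → /dɛ/.

gazaʃahaðɛŋθɛdɛ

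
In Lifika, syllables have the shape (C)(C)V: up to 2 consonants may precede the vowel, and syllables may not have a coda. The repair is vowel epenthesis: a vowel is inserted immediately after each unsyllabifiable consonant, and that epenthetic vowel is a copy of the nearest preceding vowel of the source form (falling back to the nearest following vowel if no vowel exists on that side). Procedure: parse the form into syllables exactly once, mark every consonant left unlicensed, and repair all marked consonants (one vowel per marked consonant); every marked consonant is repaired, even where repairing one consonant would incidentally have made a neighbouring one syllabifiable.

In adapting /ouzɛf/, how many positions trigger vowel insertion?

1

The unsyllabifiable consonants are /f/; each receives one epenthetic vowel.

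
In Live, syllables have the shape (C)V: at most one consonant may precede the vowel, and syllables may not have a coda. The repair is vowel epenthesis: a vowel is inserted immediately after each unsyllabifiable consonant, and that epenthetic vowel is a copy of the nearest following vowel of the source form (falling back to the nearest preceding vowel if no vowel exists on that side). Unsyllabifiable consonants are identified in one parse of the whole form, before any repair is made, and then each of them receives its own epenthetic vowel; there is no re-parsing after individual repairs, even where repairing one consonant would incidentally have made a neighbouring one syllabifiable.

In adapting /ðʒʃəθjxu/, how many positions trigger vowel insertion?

4

The unsyllabifiable consonants are /ð/, /ʒ/, /θ/, /j/; each receives one epenthetic vowel.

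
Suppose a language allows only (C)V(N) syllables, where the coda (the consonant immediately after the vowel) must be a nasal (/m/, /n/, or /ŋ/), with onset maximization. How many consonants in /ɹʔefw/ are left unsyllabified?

3

Under (C)V(N), the unsyllabifiable consonants are /ɹ/, /f/, /w/ (only a nasal (/m/, /n/, or /ŋ/) is licensed in coda position; onsets are limited to one consonant).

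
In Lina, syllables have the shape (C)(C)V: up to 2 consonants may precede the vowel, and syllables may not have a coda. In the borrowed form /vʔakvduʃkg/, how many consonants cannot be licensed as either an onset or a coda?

4

The consonants /k/, /ʃ/, /k/, /g/ cannot be parsed into a legal (C)(C)V syllable (no codas are permitted; onsets may contain at most 2 consonants).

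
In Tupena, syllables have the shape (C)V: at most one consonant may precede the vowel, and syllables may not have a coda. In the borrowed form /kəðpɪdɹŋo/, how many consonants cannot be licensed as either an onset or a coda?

The consonants /ð/, /d/, /ɹ/ cannot be parsed into a legal (C)V syllable (no codas are permitted; onsets are limited to one consonant).

3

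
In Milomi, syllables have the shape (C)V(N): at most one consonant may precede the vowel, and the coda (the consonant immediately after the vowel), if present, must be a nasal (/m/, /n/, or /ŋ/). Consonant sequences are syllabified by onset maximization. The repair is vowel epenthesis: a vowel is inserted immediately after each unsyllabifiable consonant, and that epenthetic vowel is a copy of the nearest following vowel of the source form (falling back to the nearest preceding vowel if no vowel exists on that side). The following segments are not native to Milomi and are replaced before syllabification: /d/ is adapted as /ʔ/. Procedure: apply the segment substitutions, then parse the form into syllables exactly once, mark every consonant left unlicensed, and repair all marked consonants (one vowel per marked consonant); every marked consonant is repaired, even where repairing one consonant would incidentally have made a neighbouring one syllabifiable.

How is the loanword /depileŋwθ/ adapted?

Substitution: /d/ → /ʔ/, giving /ʔepileŋwθ/.
Syllabifying with onset maximization leaves /w/, /θ/ stranded (only a nasal (/m/, /n/, or /ŋ/) is licensed in coda position; onsets are limited to one consonant).
Epenthesis after each stranded consonant: /w/ → /we/, /θ/ → /θe/.

ʔepileŋweθe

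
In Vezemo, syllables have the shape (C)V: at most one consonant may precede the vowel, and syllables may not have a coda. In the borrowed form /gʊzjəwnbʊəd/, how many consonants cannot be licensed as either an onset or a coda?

4

Syllabifying with onset maximization leaves /z/, /w/, /n/, /d/ stranded (no codas are permitted; onsets are limited to one consonant).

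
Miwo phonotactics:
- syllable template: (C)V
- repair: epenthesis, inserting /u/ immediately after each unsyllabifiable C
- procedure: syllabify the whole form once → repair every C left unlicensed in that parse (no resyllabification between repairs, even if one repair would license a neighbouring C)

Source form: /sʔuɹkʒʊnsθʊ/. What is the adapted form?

Under (C)V, the unsyllabifiable consonants are /s/, /ɹ/, /k/, /n/, /s/ (no codas are permitted; onsets are limited to one consonant).
Each unlicensed consonant becomes the onset of a new syllable: /s/ → /su/, /ɹ/ → /ɹu/, /k/ → /ku/, /n/ → /nu/, /s/ → /su/.

suʔuɹukuʒʊnusuθʊ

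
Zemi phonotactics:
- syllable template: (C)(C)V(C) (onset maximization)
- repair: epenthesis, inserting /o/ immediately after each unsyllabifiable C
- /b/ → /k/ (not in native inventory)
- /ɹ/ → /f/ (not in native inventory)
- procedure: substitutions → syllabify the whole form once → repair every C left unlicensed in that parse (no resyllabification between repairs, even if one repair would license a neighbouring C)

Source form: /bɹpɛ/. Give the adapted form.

Substitution: /b/ → /k/, /ɹ/ → /f/, giving /kfpɛ/.
The consonants /k/ cannot be parsed into a legal (C)(C)V(C) syllable (at most one coda consonant is licensed; onsets may contain at most 2 consonants).
Each unlicensed consonant becomes the onset of a new syllable: /k/ → /ko/.

kofpɛ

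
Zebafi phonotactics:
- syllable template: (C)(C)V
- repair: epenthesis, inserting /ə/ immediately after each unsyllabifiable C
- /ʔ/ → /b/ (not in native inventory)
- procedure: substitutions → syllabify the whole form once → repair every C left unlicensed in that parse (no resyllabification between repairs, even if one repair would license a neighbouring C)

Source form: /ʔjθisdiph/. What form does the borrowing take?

bəjθisdipəhə

Substitution: /ʔ/ → /b/, giving /bjθisdiph/.
Syllabifying with onset maximization leaves /b/, /p/, /h/ stranded (no codas are permitted; onsets may contain at most 2 consonants).
Each unlicensed consonant becomes the onset of a new syllable: /b/ → /bə/, /p/ → /pə/, /h/ → /hə/.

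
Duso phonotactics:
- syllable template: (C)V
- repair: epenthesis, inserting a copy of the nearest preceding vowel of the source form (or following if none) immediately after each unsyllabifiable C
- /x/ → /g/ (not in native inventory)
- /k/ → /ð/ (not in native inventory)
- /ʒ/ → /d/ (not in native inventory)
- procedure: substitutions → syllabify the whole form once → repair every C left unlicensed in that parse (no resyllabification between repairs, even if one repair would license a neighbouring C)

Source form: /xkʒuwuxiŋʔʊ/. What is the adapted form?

guðuduwugiŋiʔʊ

Substitution: /x/ → /g/, /k/ → /ð/, /ʒ/ → /d/, giving /gðduwugiŋʔʊ/.
Syllabifying with onset maximization leaves /g/, /ð/, /ŋ/ stranded (no codas are permitted; onsets are limited to one consonant).
Epenthesis after each stranded consonant: /g/ → /gu/, /ð/ → /ðu/, /ŋ/ → /ŋi/.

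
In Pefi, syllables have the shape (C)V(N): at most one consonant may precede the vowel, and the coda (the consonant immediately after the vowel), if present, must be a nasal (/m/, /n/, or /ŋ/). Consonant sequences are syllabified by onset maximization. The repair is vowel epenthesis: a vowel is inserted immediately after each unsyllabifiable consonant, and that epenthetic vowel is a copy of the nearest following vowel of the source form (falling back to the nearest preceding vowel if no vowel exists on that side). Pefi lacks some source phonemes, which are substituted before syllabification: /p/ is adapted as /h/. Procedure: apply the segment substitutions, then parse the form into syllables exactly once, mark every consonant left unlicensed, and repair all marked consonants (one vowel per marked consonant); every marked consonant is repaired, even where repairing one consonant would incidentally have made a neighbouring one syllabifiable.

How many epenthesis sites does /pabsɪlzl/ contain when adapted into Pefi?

4

After substitution the input is /habsɪlzl/.
The unsyllabifiable consonants are /b/, /l/, /z/, /l/; each receives one epenthetic vowel.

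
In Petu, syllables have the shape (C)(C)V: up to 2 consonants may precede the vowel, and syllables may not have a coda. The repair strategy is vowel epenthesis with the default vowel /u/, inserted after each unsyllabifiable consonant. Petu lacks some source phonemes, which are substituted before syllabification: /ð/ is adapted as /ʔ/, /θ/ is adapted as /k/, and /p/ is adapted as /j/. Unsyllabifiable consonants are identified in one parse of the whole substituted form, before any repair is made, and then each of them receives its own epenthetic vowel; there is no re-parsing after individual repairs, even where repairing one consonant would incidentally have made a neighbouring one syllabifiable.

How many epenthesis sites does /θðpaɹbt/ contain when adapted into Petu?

After substitution the input is /kʔjaɹbt/.
The unsyllabifiable consonants are /k/, /ɹ/, /b/, /t/; each receives one epenthetic vowel.

4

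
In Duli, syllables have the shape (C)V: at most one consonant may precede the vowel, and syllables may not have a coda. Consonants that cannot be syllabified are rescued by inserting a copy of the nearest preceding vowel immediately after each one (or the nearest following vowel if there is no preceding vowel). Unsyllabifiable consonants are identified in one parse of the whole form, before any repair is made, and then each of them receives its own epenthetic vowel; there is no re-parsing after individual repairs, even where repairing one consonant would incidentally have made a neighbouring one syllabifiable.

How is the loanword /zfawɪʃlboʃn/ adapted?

Under (C)V, the unsyllabifiable consonants are /z/, /ʃ/, /l/, /ʃ/, /n/ (no codas are permitted; onsets are limited to one consonant).
Each unlicensed consonant becomes the onset of a new syllable: /z/ → /za/, /ʃ/ → /ʃɪ/, /l/ → /lɪ/, /ʃ/ → /ʃo/, /n/ → /no/.

zafawɪʃɪlɪboʃono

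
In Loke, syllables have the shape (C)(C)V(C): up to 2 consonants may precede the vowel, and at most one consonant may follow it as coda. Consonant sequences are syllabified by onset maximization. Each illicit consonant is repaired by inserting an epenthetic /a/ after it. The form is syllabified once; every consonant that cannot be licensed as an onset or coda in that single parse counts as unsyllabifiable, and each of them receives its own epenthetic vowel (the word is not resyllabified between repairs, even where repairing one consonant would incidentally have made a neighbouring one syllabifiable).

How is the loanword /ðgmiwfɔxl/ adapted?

ðagmiwfɔxla

Under (C)(C)V(C), the unsyllabifiable consonants are /ð/, /l/ (at most one coda consonant is licensed; onsets may contain at most 2 consonants).
Each unlicensed consonant becomes the onset of a new syllable: /ð/ → /ða/, /l/ → /la/.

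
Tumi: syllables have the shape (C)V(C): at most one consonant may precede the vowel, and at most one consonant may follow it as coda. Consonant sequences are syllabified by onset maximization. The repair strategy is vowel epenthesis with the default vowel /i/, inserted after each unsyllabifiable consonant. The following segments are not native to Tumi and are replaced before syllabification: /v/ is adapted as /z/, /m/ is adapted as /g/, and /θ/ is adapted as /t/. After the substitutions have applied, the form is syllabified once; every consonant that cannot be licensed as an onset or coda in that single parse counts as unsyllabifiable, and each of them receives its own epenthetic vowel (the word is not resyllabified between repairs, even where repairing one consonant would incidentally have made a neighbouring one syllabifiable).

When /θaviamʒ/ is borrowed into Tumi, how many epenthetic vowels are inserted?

1

After substitution the input is /taziagʒ/.
The unsyllabifiable consonants are /ʒ/; each receives one epenthetic vowel.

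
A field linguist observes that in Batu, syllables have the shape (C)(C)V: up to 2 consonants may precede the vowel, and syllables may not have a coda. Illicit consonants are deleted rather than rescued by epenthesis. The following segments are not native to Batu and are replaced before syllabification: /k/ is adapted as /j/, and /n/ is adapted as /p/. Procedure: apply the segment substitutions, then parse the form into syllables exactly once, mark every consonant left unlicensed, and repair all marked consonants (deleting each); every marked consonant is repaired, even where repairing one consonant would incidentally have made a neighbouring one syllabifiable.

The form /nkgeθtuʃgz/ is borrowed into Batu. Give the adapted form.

jgeθtu

Substitution: /n/ → /p/, /k/ → /j/, giving /pjgeθtuʃgz/.
The consonants /p/, /ʃ/, /g/, /z/ cannot be parsed into a legal (C)(C)V syllable (no codas are permitted; onsets may contain at most 2 consonants).
Deletion applies to /p/, /ʃ/, /g/, /z/.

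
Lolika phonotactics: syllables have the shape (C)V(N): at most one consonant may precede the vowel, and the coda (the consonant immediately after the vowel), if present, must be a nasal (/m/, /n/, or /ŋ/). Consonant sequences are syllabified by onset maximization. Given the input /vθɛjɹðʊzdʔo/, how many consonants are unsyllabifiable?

The consonants /v/, /j/, /ɹ/, /z/, /d/ cannot be parsed into a legal (C)V(N) syllable (only a nasal (/m/, /n/, or /ŋ/) is licensed in coda position; onsets are limited to one consonant).

5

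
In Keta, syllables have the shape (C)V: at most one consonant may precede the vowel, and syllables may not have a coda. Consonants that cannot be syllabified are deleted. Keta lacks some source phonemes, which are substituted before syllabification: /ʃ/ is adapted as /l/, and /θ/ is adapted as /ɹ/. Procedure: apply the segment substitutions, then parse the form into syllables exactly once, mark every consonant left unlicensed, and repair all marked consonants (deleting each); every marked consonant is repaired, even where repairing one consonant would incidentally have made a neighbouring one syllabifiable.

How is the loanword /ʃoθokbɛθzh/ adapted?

loɹobɛ

Substitution: /ʃ/ → /l/, /θ/ → /ɹ/, giving /loɹokbɛɹzh/.
Syllabifying with onset maximization leaves /k/, /ɹ/, /z/, /h/ stranded (no codas are permitted; onsets are limited to one consonant).
Deletion applies to /k/, /ɹ/, /z/, /h/.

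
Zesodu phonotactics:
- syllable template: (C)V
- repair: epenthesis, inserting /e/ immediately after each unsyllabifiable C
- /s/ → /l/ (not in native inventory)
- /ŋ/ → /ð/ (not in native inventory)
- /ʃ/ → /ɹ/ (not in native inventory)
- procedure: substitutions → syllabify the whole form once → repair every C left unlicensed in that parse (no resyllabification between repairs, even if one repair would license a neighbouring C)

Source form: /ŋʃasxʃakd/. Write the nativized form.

ðeɹalexeɹakede

Substitution: /ŋ/ → /ð/, /ʃ/ → /ɹ/, /s/ → /l/, giving /ðɹalxɹakd/.
Syllabifying with onset maximization leaves /ð/, /l/, /x/, /k/, /d/ stranded (no codas are permitted; onsets are limited to one consonant).
Each unlicensed consonant becomes the onset of a new syllable: /ð/ → /ðe/, /l/ → /le/, /x/ → /xe/, /k/ → /ke/, /d/ → /de/.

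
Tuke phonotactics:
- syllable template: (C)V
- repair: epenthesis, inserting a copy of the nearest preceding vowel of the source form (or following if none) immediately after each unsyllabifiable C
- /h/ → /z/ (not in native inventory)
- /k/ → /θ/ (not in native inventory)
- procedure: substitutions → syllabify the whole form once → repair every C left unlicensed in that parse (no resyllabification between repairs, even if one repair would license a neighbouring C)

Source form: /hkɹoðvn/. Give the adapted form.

Substitution: /h/ → /z/, /k/ → /θ/, giving /zθɹoðvn/.
Under (C)V, the unsyllabifiable consonants are /z/, /θ/, /ð/, /v/, /n/ (no codas are permitted; onsets are limited to one consonant).
Epenthesis after each stranded consonant: /z/ → /zo/, /θ/ → /θo/, /ð/ → /ðo/, /v/ → /vo/, /n/ → /no/.

zoθoɹoðovono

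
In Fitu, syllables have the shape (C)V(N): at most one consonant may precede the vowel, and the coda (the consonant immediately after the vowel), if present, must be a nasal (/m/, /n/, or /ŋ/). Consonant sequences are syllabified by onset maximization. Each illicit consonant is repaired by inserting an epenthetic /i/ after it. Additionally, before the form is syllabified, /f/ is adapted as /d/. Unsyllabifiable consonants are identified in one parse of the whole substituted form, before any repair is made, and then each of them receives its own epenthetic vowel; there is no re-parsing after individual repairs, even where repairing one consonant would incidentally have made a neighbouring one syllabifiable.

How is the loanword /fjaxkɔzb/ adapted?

dijaxikɔzibi

Substitution: /f/ → /d/, giving /djaxkɔzb/.
Syllabifying with onset maximization leaves /d/, /x/, /z/, /b/ stranded (only a nasal (/m/, /n/, or /ŋ/) is licensed in coda position; onsets are limited to one consonant).
Epenthesis after each stranded consonant: /d/ → /di/, /x/ → /xi/, /z/ → /zi/, /b/ → /bi/.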